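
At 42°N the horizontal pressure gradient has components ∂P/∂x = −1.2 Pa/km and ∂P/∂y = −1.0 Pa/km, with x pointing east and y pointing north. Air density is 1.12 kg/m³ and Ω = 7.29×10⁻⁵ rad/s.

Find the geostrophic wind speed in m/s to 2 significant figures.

14 m/s

Coriolis parameter at 42°N:
f = 2Ω sin φ = 2 × 7.29×10⁻⁵ × sin 42° = 9.76×10⁻⁵ s⁻¹
Component geostrophic relations (x east, y north):
u_g = −(1/(fρ)) ∂P/∂y,  v_g = (1/(fρ)) ∂P/∂x
u_g = −(−1.0×10⁻³)/(9.76×10⁻⁵ × 1.12) = 9.15 m/s;  v_g = (−1.2×10⁻³)/(9.76×10⁻⁵ × 1.12) = −11.0 m/s
|V_g| = √(u_g² + v_g²) = 14.3 m/s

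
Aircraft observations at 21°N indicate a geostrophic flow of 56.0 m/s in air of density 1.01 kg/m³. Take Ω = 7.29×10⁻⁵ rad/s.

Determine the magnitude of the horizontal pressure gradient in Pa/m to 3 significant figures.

Coriolis parameter at 21°N:
f = 2Ω sin φ = 2 × 7.29×10⁻⁵ × sin 21° = 5.23×10⁻⁵ s⁻¹
Geostrophic balance rearranged: |∂P/∂n| = f ρ V_g
|∂P/∂n| = 5.23×10⁻⁵ × 1.01 × 56.0 = 2.96×10⁻³ Pa/m

2.96×10⁻³ Pa/m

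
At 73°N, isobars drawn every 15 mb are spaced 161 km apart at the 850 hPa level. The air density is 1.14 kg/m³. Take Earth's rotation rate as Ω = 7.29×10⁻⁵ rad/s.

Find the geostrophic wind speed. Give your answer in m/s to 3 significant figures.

Coriolis parameter at 73°N:
f = 2Ω sin φ = 2 × 7.29×10⁻⁵ × sin 73° = 1.39×10⁻⁴ s⁻¹
Pressure gradient: |∂P/∂n| = 1500 Pa / 161000 m = 9.32×10⁻³ Pa/m
Geostrophic balance (pressure-gradient force = Coriolis force):
V_g = (1/(fρ)) |∂P/∂n| = 9.32×10⁻³ / (1.39×10⁻⁴ × 1.14) = 58.6 m/s

58.6 m/s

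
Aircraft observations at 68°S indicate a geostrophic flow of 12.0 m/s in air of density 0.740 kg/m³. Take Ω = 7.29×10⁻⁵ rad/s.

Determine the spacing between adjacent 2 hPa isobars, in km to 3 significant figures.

167 km

Coriolis parameter at 68°S:
f = 2Ω sin φ = 2 × 7.29×10⁻⁵ × sin 68° = 1.35×10⁻⁴ s⁻¹
Geostrophic balance rearranged: |∂P/∂n| = f ρ V_g
|∂P/∂n| = 1.35×10⁻⁴ × 0.740 × 12.0 = 1.20×10⁻³ Pa/m
Isobar spacing: Δn = ΔP/|∂P/∂n| = 200 Pa / 1.20×10⁻³ Pa/m = 166607 m ≈ 167 km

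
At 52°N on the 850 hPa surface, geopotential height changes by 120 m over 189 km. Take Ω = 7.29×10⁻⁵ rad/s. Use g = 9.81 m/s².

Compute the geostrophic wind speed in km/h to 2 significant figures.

200 km/h

Coriolis parameter at 52°N:
f = 2Ω sin φ = 2 × 7.29×10⁻⁵ × sin 52° = 1.15×10⁻⁴ s⁻¹
Height gradient: |∂Z/∂n| = 120 m / 189000 m = 6.35×10⁻⁴
On a pressure surface, geostrophic balance gives V_g = (g/f)|∂Z/∂n|:
V_g = 9.81 × 6.35×10⁻⁴ / 1.15×10⁻⁴ = 54.2 m/s
Converting: 54.2 m/s × 3.6 = 200 km/h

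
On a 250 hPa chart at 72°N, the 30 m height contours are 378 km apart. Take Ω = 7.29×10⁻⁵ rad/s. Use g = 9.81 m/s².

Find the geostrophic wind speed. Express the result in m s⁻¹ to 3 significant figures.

5.61 m s⁻¹

Coriolis parameter at 72°N:
f = 2Ω sin φ = 2 × 7.29×10⁻⁵ × sin 72° = 1.39×10⁻⁴ s⁻¹
Height gradient: |∂Z/∂n| = 30 m / 378000 m = 7.94×10⁻⁵
On a pressure surface, geostrophic balance gives V_g = (g/f)|∂Z/∂n|:
V_g = 9.81 × 7.94×10⁻⁵ / 1.39×10⁻⁴ = 5.61 m/s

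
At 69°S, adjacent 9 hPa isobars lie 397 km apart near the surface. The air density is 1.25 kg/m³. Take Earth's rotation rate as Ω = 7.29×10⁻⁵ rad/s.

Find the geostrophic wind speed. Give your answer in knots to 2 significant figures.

26 knots

Coriolis parameter at 69°S:
f = 2Ω sin φ = 2 × 7.29×10⁻⁵ × sin 69° = 1.36×10⁻⁴ s⁻¹
Pressure gradient: |∂P/∂n| = 900 Pa / 397000 m = 2.27×10⁻³ Pa/m
Geostrophic balance (pressure-gradient force = Coriolis force):
V_g = (1/(fρ)) |∂P/∂n| = 2.27×10⁻³ / (1.36×10⁻⁴ × 1.25) = 13.3 m/s
Converting: 13.3 m/s × 1.944 = 26 knots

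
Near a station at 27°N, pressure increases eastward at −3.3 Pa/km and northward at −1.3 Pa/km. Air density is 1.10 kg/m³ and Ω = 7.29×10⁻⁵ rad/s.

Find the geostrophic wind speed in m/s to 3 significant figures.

Coriolis parameter at 27°N:
f = 2Ω sin φ = 2 × 7.29×10⁻⁵ × sin 27° = 6.62×10⁻⁵ s⁻¹
Component geostrophic relations (x east, y north):
u_g = −(1/(fρ)) ∂P/∂y,  v_g = (1/(fρ)) ∂P/∂x
u_g = −(−1.3×10⁻³)/(6.62×10⁻⁵ × 1.10) = 17.9 m/s;  v_g = (−3.3×10⁻³)/(6.62×10⁻⁵ × 1.10) = −45.3 m/s
|V_g| = √(u_g² + v_g²) = 48.7 m/s

48.7 m/s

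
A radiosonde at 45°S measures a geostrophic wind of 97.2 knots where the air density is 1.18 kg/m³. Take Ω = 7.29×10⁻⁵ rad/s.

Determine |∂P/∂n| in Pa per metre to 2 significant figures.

6.1×10⁻³ Pa/m

Coriolis parameter at 45°S:
f = 2Ω sin φ = 2 × 7.29×10⁻⁵ × sin 45° = 1.03×10⁻⁴ s⁻¹
Wind speed in SI: 97.2 knots = 50.0 m/s
Geostrophic balance rearranged: |∂P/∂n| = f ρ V_g
|∂P/∂n| = 1.03×10⁻⁴ × 1.18 × 50.0 = 6.08×10⁻³ Pa/m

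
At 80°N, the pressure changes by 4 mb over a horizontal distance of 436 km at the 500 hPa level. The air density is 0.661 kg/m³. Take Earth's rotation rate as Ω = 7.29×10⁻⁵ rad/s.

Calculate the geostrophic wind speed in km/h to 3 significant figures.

34.8 km/h

Coriolis parameter at 80°N:
f = 2Ω sin φ = 2 × 7.29×10⁻⁵ × sin 80° = 1.44×10⁻⁴ s⁻¹
Pressure gradient: |∂P/∂n| = 400 Pa / 436000 m = 9.17×10⁻⁴ Pa/m
Geostrophic balance (pressure-gradient force = Coriolis force):
V_g = (1/(fρ)) |∂P/∂n| = 9.17×10⁻⁴ / (1.44×10⁻⁴ × 0.661) = 9.67 m/s
Converting: 9.67 m/s × 3.6 = 34.8 km/h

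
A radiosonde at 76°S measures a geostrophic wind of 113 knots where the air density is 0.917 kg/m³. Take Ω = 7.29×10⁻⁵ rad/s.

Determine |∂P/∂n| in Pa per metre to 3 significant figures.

Coriolis parameter at 76°S:
f = 2Ω sin φ = 2 × 7.29×10⁻⁵ × sin 76° = 1.41×10⁻⁴ s⁻¹
Wind speed in SI: 113 knots = 58.1 m/s
Geostrophic balance rearranged: |∂P/∂n| = f ρ V_g
|∂P/∂n| = 1.41×10⁻⁴ × 0.917 × 58.1 = 7.54×10⁻³ Pa/m

7.54×10⁻³ Pa/m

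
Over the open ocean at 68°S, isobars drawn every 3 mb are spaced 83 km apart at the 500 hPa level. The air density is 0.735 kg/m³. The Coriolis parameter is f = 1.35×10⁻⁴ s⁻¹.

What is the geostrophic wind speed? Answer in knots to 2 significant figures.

71 knots

Pressure gradient: |∂P/∂n| = 300 Pa / 83000 m = 3.61×10⁻³ Pa/m
Geostrophic balance (pressure-gradient force = Coriolis force):
V_g = (1/(fρ)) |∂P/∂n| = 3.61×10⁻³ / (1.35×10⁻⁴ × 0.735) = 36.4 m/s
Converting: 36.4 m/s × 1.944 = 71 knots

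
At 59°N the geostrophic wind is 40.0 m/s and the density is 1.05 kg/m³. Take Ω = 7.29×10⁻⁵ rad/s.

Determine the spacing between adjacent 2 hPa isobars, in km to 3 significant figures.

38.1 km

Coriolis parameter at 59°N:
f = 2Ω sin φ = 2 × 7.29×10⁻⁵ × sin 59° = 1.25×10⁻⁴ s⁻¹
Geostrophic balance rearranged: |∂P/∂n| = f ρ V_g
|∂P/∂n| = 1.25×10⁻⁴ × 1.05 × 40.0 = 5.25×10⁻³ Pa/m
Isobar spacing: Δn = ΔP/|∂P/∂n| = 200 Pa / 5.25×10⁻³ Pa/m = 38103 m ≈ 38.1 km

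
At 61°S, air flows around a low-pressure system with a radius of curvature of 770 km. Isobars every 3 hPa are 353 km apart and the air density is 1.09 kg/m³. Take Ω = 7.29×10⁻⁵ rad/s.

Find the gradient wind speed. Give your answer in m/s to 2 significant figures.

5.8 m/s

Coriolis parameter at 61°S:
f = 2Ω sin φ = 2 × 7.29×10⁻⁵ × sin 61° = 1.28×10⁻⁴ s⁻¹
Pressure gradient: |∂P/∂n| = 300 Pa / 353000 m = 8.50×10⁻⁴ Pa/m
Geostrophic speed: V_g = |∂P/∂n|/(fρ) = 8.50×10⁻⁴/(1.28×10⁻⁴ × 1.09) = 6.11 m/s
Around a low, centrifugal force acts outward with Coriolis, so pressure-gradient force balances both:
(1/ρ)|∂P/∂n| = fV + V²/R  →  V² + fR·V − fR·V_g = 0
With fR = 1.28×10⁻⁴ × 770×10³ m = 98.2 m/s:
V = [−fR + √((fR)² + 4 fR V_g)]/2 = [−98.2 + √(98.2² + 4×98.2×6.11)]/2 = 5.77 m/s
Subgeostrophic (V < V_g = 6.11 m/s), as expected around a low.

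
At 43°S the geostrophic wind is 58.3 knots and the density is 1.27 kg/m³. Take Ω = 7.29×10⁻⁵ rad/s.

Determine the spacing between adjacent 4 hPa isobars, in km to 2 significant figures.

110 km

Coriolis parameter at 43°S:
f = 2Ω sin φ = 2 × 7.29×10⁻⁵ × sin 43° = 9.94×10⁻⁵ s⁻¹
Wind speed in SI: 58.3 knots = 30.0 m/s
Geostrophic balance rearranged: |∂P/∂n| = f ρ V_g
|∂P/∂n| = 9.94×10⁻⁵ × 1.27 × 30.0 = 3.79×10⁻³ Pa/m
Isobar spacing: Δn = ΔP/|∂P/∂n| = 400 Pa / 3.79×10⁻³ Pa/m = 105611 m ≈ 110 km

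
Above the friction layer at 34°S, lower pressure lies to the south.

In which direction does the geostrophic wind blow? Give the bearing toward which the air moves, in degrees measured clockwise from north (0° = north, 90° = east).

090°

The pressure-gradient force points toward the south (bearing 180°).
Geostrophic balance: in the Southern Hemisphere the Coriolis force deflects motion to the left, so the geostrophic wind blows 90° to the left of the pressure-gradient force (low pressure on the right).
Rotating 180° by 90° counterclockwise gives 090° — the wind blows toward the east.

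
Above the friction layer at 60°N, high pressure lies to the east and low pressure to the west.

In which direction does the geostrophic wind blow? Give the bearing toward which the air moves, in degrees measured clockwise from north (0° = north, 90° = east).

000°

The pressure-gradient force points toward the west (bearing 270°).
Geostrophic balance: in the Northern Hemisphere the Coriolis force deflects motion to the right, so the geostrophic wind blows 90° to the right of the pressure-gradient force (low pressure on the left).
Rotating 270° by 90° clockwise gives 000° — the wind blows toward the north.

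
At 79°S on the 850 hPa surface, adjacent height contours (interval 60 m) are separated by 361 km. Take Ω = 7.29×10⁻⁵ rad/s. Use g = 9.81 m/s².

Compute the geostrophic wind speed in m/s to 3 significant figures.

11.4 m/s

Coriolis parameter at 79°S:
f = 2Ω sin φ = 2 × 7.29×10⁻⁵ × sin 79° = 1.43×10⁻⁴ s⁻¹
Height gradient: |∂Z/∂n| = 60 m / 361000 m = 1.66×10⁻⁴
On a pressure surface, geostrophic balance gives V_g = (g/f)|∂Z/∂n|:
V_g = 9.81 × 1.66×10⁻⁴ / 1.43×10⁻⁴ = 11.4 m/s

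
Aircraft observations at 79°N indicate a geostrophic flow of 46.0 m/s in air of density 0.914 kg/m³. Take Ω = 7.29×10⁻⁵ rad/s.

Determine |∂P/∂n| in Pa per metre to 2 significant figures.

6.0×10⁻³ Pa/m

Coriolis parameter at 79°N:
f = 2Ω sin φ = 2 × 7.29×10⁻⁵ × sin 79° = 1.43×10⁻⁴ s⁻¹
Geostrophic balance rearranged: |∂P/∂n| = f ρ V_g
|∂P/∂n| = 1.43×10⁻⁴ × 0.914 × 46.0 = 6.02×10⁻³ Pa/m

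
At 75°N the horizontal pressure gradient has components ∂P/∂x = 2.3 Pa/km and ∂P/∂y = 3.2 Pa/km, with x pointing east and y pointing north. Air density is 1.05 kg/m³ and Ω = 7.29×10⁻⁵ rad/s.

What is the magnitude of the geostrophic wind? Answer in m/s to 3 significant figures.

26.6 m/s

Coriolis parameter at 75°N:
f = 2Ω sin φ = 2 × 7.29×10⁻⁵ × sin 75° = 1.41×10⁻⁴ s⁻¹
Component geostrophic relations (x east, y north):
u_g = −(1/(fρ)) ∂P/∂y,  v_g = (1/(fρ)) ∂P/∂x
u_g = −(3.2×10⁻³)/(1.41×10⁻⁴ × 1.05) = −21.6 m/s;  v_g = (2.3×10⁻³)/(1.41×10⁻⁴ × 1.05) = 15.6 m/s
|V_g| = √(u_g² + v_g²) = 26.6 m/s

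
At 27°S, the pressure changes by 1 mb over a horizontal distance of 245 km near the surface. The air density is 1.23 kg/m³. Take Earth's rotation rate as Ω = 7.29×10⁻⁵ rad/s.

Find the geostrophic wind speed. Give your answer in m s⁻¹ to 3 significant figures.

5.01 m s⁻¹

Coriolis parameter at 27°S:
f = 2Ω sin φ = 2 × 7.29×10⁻⁵ × sin 27° = 6.62×10⁻⁵ s⁻¹
Pressure gradient: |∂P/∂n| = 100 Pa / 245000 m = 4.08×10⁻⁴ Pa/m
Geostrophic balance (pressure-gradient force = Coriolis force):
V_g = (1/(fρ)) |∂P/∂n| = 4.08×10⁻⁴ / (6.62×10⁻⁵ × 1.23) = 5.01 m/s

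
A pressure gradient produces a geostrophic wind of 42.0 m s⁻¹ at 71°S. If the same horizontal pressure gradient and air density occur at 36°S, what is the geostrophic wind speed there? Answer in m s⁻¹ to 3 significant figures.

67.6 m s⁻¹

With the same pressure gradient and density, V_g ∝ 1/f ∝ 1/sin φ.
V₂ = V₁ · sin φ₁ / sin φ₂ = 42.0 × sin 71° / sin 36°
V₂ = 42.0 × 0.9455/0.5878 = 67.6 m s⁻¹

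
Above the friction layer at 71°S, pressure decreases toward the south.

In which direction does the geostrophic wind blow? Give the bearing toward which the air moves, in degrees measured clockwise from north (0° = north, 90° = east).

The pressure-gradient force points toward the south (bearing 180°).
Geostrophic balance: in the Southern Hemisphere the Coriolis force deflects motion to the left, so the geostrophic wind blows 90° to the left of the pressure-gradient force (low pressure on the right).
Rotating 180° by 90° counterclockwise gives 090° — the wind blows toward the east.

090°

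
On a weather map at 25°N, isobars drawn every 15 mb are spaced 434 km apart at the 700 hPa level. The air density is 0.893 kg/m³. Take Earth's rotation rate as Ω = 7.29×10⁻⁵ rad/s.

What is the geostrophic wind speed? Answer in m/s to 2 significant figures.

Coriolis parameter at 25°N:
f = 2Ω sin φ = 2 × 7.29×10⁻⁵ × sin 25° = 6.16×10⁻⁵ s⁻¹
Pressure gradient: |∂P/∂n| = 1500 Pa / 434000 m = 3.46×10⁻³ Pa/m
Geostrophic balance (pressure-gradient force = Coriolis force):
V_g = (1/(fρ)) |∂P/∂n| = 3.46×10⁻³ / (6.16×10⁻⁵ × 0.893) = 62.8 m/s

63 m/s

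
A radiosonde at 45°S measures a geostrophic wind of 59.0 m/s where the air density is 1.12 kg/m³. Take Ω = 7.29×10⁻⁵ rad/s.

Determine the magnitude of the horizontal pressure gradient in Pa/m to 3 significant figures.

6.81×10⁻³ Pa/m

Coriolis parameter at 45°S:
f = 2Ω sin φ = 2 × 7.29×10⁻⁵ × sin 45° = 1.03×10⁻⁴ s⁻¹
Geostrophic balance rearranged: |∂P/∂n| = f ρ V_g
|∂P/∂n| = 1.03×10⁻⁴ × 1.12 × 59.0 = 6.81×10⁻³ Pa/m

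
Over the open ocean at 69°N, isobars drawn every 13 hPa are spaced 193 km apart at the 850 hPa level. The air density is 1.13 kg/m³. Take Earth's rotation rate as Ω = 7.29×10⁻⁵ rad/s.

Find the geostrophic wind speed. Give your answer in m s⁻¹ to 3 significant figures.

43.8 m s⁻¹

Coriolis parameter at 69°N:
f = 2Ω sin φ = 2 × 7.29×10⁻⁵ × sin 69° = 1.36×10⁻⁴ s⁻¹
Pressure gradient: |∂P/∂n| = 1300 Pa / 193000 m = 6.74×10⁻³ Pa/m
Geostrophic balance (pressure-gradient force = Coriolis force):
V_g = (1/(fρ)) |∂P/∂n| = 6.74×10⁻³ / (1.36×10⁻⁴ × 1.13) = 43.8 m/s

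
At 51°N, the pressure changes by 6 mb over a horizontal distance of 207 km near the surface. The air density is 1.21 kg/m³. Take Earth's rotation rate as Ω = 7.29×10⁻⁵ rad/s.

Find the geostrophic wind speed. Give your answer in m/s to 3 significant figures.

21.1 m/s

Coriolis parameter at 51°N:
f = 2Ω sin φ = 2 × 7.29×10⁻⁵ × sin 51° = 1.13×10⁻⁴ s⁻¹
Pressure gradient: |∂P/∂n| = 600 Pa / 207000 m = 2.90×10⁻³ Pa/m
Geostrophic balance (pressure-gradient force = Coriolis force):
V_g = (1/(fρ)) |∂P/∂n| = 2.90×10⁻³ / (1.13×10⁻⁴ × 1.21) = 21.1 m/s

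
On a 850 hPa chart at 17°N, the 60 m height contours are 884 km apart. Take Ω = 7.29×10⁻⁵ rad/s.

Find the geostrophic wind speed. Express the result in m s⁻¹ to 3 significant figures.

Coriolis parameter at 17°N:
f = 2Ω sin φ = 2 × 7.29×10⁻⁵ × sin 17° = 4.26×10⁻⁵ s⁻¹
Height gradient: |∂Z/∂n| = 60 m / 884000 m = 6.79×10⁻⁵
On a pressure surface, geostrophic balance gives V_g = (g/f)|∂Z/∂n|:
V_g = 9.81 × 6.79×10⁻⁵ / 4.26×10⁻⁵ = 15.6 m/s

15.6 m s⁻¹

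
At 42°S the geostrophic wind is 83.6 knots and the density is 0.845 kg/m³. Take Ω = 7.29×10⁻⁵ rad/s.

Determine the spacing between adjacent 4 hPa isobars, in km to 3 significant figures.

113 km

Coriolis parameter at 42°S:
f = 2Ω sin φ = 2 × 7.29×10⁻⁵ × sin 42° = 9.76×10⁻⁵ s⁻¹
Wind speed in SI: 83.6 knots = 43.0 m/s
Geostrophic balance rearranged: |∂P/∂n| = f ρ V_g
|∂P/∂n| = 9.76×10⁻⁵ × 0.845 × 43.0 = 3.55×10⁻³ Pa/m
Isobar spacing: Δn = ΔP/|∂P/∂n| = 400 Pa / 3.55×10⁻³ Pa/m = 112821 m ≈ 113 km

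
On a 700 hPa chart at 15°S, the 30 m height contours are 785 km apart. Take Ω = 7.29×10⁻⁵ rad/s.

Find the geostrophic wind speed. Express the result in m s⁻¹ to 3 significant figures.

9.93 m s⁻¹

Coriolis parameter at 15°S:
f = 2Ω sin φ = 2 × 7.29×10⁻⁵ × sin 15° = 3.77×10⁻⁵ s⁻¹
Height gradient: |∂Z/∂n| = 30 m / 785000 m = 3.82×10⁻⁵
On a pressure surface, geostrophic balance gives V_g = (g/f)|∂Z/∂n|:
V_g = 9.81 × 3.82×10⁻⁵ / 3.77×10⁻⁵ = 9.93 m/s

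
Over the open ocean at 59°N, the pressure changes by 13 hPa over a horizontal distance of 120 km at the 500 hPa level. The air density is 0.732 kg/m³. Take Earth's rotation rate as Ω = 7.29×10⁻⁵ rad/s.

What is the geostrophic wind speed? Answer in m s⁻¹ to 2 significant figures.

120 m s⁻¹

Coriolis parameter at 59°N:
f = 2Ω sin φ = 2 × 7.29×10⁻⁵ × sin 59° = 1.25×10⁻⁴ s⁻¹
Pressure gradient: |∂P/∂n| = 1300 Pa / 120000 m = 1.08×10⁻² Pa/m
Geostrophic balance (pressure-gradient force = Coriolis force):
V_g = (1/(fρ)) |∂P/∂n| = 1.08×10⁻² / (1.25×10⁻⁴ × 0.732) = 118 m/s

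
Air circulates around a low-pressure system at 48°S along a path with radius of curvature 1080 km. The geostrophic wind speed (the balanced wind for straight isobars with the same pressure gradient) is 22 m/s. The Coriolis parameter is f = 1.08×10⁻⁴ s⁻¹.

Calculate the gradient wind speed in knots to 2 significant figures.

37 knots

Around a low, centrifugal force acts outward with Coriolis, so pressure-gradient force balances both:
(1/ρ)|∂P/∂n| = fV + V²/R  →  V² + fR·V − fR·V_g = 0
With fR = 1.08×10⁻⁴ × 1080×10³ m = 117 m/s:
V = [−fR + √((fR)² + 4 fR V_g)]/2 = [−117 + √(117² + 4×117×22)]/2 = 18.9 m/s
Subgeostrophic (V < V_g = 22 m/s), as expected around a low.
Converting: 18.9 m/s × 1.944 = 37 knots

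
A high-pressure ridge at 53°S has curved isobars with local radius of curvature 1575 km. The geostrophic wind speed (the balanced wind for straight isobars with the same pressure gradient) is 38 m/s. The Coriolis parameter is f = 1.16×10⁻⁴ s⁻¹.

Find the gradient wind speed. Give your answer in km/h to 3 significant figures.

194 km/h

Around a high, pressure-gradient force acts outward with centrifugal, so Coriolis balances both:
fV = (1/ρ)|∂P/∂n| + V²/R  →  V² − fR·V + fR·V_g = 0
With fR = 1.16×10⁻⁴ × 1575×10³ m = 183 m/s:
V = [fR − √((fR)² − 4 fR V_g)]/2 = [183 − √(183² − 4×183×38)]/2 = 53.9 m/s
Supergeostrophic (V > V_g = 38 m/s), as expected around a high.
Converting: 53.9 m/s × 3.6 = 194 km/h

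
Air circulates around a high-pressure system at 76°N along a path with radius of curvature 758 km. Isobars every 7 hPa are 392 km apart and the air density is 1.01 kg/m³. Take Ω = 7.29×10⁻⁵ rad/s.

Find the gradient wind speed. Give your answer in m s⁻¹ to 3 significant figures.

14.4 m s⁻¹

Coriolis parameter at 76°N:
f = 2Ω sin φ = 2 × 7.29×10⁻⁵ × sin 76° = 1.41×10⁻⁴ s⁻¹
Pressure gradient: |∂P/∂n| = 700 Pa / 392000 m = 1.79×10⁻³ Pa/m
Geostrophic speed: V_g = |∂P/∂n|/(fρ) = 1.79×10⁻³/(1.41×10⁻⁴ × 1.01) = 12.5 m/s
Around a high, pressure-gradient force acts outward with centrifugal, so Coriolis balances both:
fV = (1/ρ)|∂P/∂n| + V²/R  →  V² − fR·V + fR·V_g = 0
With fR = 1.41×10⁻⁴ × 758×10³ m = 107 m/s:
V = [fR − √((fR)² − 4 fR V_g)]/2 = [107 − √(107² − 4×107×12.5)]/2 = 14.4 m/s
Supergeostrophic (V > V_g = 12.5 m/s), as expected around a high.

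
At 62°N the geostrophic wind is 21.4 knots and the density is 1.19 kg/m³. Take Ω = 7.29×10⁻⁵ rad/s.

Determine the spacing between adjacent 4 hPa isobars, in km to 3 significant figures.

237 km

Coriolis parameter at 62°N:
f = 2Ω sin φ = 2 × 7.29×10⁻⁵ × sin 62° = 1.29×10⁻⁴ s⁻¹
Wind speed in SI: 21.4 knots = 11.0 m/s
Geostrophic balance rearranged: |∂P/∂n| = f ρ V_g
|∂P/∂n| = 1.29×10⁻⁴ × 1.19 × 11.0 = 1.69×10⁻³ Pa/m
Isobar spacing: Δn = ΔP/|∂P/∂n| = 400 Pa / 1.69×10⁻³ Pa/m = 237175 m ≈ 237 km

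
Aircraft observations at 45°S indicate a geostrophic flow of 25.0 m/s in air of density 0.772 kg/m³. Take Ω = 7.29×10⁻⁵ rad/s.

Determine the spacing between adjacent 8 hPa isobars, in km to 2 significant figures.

Coriolis parameter at 45°S:
f = 2Ω sin φ = 2 × 7.29×10⁻⁵ × sin 45° = 1.03×10⁻⁴ s⁻¹
Geostrophic balance rearranged: |∂P/∂n| = f ρ V_g
|∂P/∂n| = 1.03×10⁻⁴ × 0.772 × 25.0 = 1.99×10⁻³ Pa/m
Isobar spacing: Δn = ΔP/|∂P/∂n| = 800 Pa / 1.99×10⁻³ Pa/m = 402059 m ≈ 400 km

400 km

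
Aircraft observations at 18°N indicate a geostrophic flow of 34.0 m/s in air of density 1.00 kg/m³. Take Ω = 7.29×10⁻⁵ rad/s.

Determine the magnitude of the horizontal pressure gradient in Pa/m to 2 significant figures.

1.5×10⁻³ Pa/m

Coriolis parameter at 18°N:
f = 2Ω sin φ = 2 × 7.29×10⁻⁵ × sin 18° = 4.51×10⁻⁵ s⁻¹
Geostrophic balance rearranged: |∂P/∂n| = f ρ V_g
|∂P/∂n| = 4.51×10⁻⁵ × 1.00 × 34.0 = 1.53×10⁻³ Pa/m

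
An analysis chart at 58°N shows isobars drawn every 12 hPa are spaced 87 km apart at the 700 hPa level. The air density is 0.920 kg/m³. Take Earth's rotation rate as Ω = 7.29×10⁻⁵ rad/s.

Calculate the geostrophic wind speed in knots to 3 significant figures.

Coriolis parameter at 58°N:
f = 2Ω sin φ = 2 × 7.29×10⁻⁵ × sin 58° = 1.24×10⁻⁴ s⁻¹
Pressure gradient: |∂P/∂n| = 1200 Pa / 87000 m = 1.38×10⁻² Pa/m
Geostrophic balance (pressure-gradient force = Coriolis force):
V_g = (1/(fρ)) |∂P/∂n| = 1.38×10⁻² / (1.24×10⁻⁴ × 0.920) = 121 m/s
Converting: 121 m/s × 1.944 = 236 knots

236 knots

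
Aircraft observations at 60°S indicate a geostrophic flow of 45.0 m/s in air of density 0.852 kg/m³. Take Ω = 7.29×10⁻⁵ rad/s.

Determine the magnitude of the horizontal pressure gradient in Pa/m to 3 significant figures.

4.84×10⁻³ Pa/m

Coriolis parameter at 60°S:
f = 2Ω sin φ = 2 × 7.29×10⁻⁵ × sin 60° = 1.26×10⁻⁴ s⁻¹
Geostrophic balance rearranged: |∂P/∂n| = f ρ V_g
|∂P/∂n| = 1.26×10⁻⁴ × 0.852 × 45.0 = 4.84×10⁻³ Pa/m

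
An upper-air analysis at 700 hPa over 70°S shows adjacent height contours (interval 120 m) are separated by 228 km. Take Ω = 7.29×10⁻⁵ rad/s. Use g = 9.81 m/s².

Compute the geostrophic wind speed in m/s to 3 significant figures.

Coriolis parameter at 70°S:
f = 2Ω sin φ = 2 × 7.29×10⁻⁵ × sin 70° = 1.37×10⁻⁴ s⁻¹
Height gradient: |∂Z/∂n| = 120 m / 228000 m = 5.26×10⁻⁴
On a pressure surface, geostrophic balance gives V_g = (g/f)|∂Z/∂n|:
V_g = 9.81 × 5.26×10⁻⁴ / 1.37×10⁻⁴ = 37.7 m/s

37.7 m/s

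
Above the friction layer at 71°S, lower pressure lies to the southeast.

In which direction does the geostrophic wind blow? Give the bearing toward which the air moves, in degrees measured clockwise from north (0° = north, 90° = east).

045°

The pressure-gradient force points toward the southeast (bearing 135°).
Geostrophic balance: in the Southern Hemisphere the Coriolis force deflects motion to the left, so the geostrophic wind blows 90° to the left of the pressure-gradient force (low pressure on the right).
Rotating 135° by 90° counterclockwise gives 045° — the wind blows toward the northeast.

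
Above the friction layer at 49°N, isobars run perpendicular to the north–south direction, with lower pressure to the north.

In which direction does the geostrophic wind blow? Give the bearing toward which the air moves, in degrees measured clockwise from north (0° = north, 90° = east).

The pressure-gradient force points toward the north (bearing 000°).
Geostrophic balance: in the Northern Hemisphere the Coriolis force deflects motion to the right, so the geostrophic wind blows 90° to the right of the pressure-gradient force (low pressure on the left).
Rotating 000° by 90° clockwise gives 090° — the wind blows toward the east.

090°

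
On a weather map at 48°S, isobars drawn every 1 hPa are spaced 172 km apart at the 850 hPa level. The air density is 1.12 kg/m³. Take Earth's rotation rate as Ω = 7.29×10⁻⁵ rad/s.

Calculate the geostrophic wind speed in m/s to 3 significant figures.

4.79 m/s

Coriolis parameter at 48°S:
f = 2Ω sin φ = 2 × 7.29×10⁻⁵ × sin 48° = 1.08×10⁻⁴ s⁻¹
Pressure gradient: |∂P/∂n| = 100 Pa / 172000 m = 5.81×10⁻⁴ Pa/m
Geostrophic balance (pressure-gradient force = Coriolis force):
V_g = (1/(fρ)) |∂P/∂n| = 5.81×10⁻⁴ / (1.08×10⁻⁴ × 1.12) = 4.79 m/s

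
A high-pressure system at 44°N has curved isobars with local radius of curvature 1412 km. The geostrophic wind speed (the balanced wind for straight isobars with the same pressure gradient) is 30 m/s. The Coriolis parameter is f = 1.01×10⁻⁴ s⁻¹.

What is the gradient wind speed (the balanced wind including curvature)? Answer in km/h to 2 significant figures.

Around a high, pressure-gradient force acts outward with centrifugal, so Coriolis balances both:
fV = (1/ρ)|∂P/∂n| + V²/R  →  V² − fR·V + fR·V_g = 0
With fR = 1.01×10⁻⁴ × 1412×10³ m = 143 m/s:
V = [fR − √((fR)² − 4 fR V_g)]/2 = [143 − √(143² − 4×143×30)]/2 = 42.9 m/s
Supergeostrophic (V > V_g = 30 m/s), as expected around a high.
Converting: 42.9 m/s × 3.6 = 150 km/h

150 km/h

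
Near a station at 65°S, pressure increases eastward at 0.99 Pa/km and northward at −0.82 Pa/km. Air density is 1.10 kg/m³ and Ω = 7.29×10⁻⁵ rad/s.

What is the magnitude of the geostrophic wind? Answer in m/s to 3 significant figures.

Coriolis parameter at 65°S:
f = 2Ω sin φ = 2 × 7.29×10⁻⁵ × sin 65° = 1.32×10⁻⁴ s⁻¹
In the Southern Hemisphere f is negative: f = −1.32×10⁻⁴ s⁻¹.
Component geostrophic relations (x east, y north):
u_g = −(1/(fρ)) ∂P/∂y,  v_g = (1/(fρ)) ∂P/∂x
u_g = −(−0.82×10⁻³)/(−1.32×10⁻⁴ × 1.10) = −5.64 m/s;  v_g = (0.99×10⁻³)/(−1.32×10⁻⁴ × 1.10) = −6.81 m/s
|V_g| = √(u_g² + v_g²) = 8.84 m/s

8.84 m/s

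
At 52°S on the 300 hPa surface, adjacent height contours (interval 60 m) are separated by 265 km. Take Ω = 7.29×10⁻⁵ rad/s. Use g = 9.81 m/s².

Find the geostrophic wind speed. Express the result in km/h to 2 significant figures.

70 km/h

Coriolis parameter at 52°S:
f = 2Ω sin φ = 2 × 7.29×10⁻⁵ × sin 52° = 1.15×10⁻⁴ s⁻¹
Height gradient: |∂Z/∂n| = 60 m / 265000 m = 2.26×10⁻⁴
On a pressure surface, geostrophic balance gives V_g = (g/f)|∂Z/∂n|:
V_g = 9.81 × 2.26×10⁻⁴ / 1.15×10⁻⁴ = 19.3 m/s
Converting: 19.3 m/s × 3.6 = 70 km/h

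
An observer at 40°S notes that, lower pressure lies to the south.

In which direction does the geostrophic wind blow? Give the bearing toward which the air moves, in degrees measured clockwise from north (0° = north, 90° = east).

090°

The pressure-gradient force points toward the south (bearing 180°).
Geostrophic balance: in the Southern Hemisphere the Coriolis force deflects motion to the left, so the geostrophic wind blows 90° to the left of the pressure-gradient force (low pressure on the right).
Rotating 180° by 90° counterclockwise gives 090° — the wind blows toward the east.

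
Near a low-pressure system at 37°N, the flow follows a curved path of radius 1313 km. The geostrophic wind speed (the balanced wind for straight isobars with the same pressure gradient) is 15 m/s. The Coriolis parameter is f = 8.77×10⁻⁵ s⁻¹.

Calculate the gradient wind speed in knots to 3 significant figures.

Around a low, centrifugal force acts outward with Coriolis, so pressure-gradient force balances both:
(1/ρ)|∂P/∂n| = fV + V²/R  →  V² + fR·V − fR·V_g = 0
With fR = 8.77×10⁻⁵ × 1313×10³ m = 115 m/s:
V = [−fR + √((fR)² + 4 fR V_g)]/2 = [−115 + √(115² + 4×115×15)]/2 = 13.4 m/s
Subgeostrophic (V < V_g = 15 m/s), as expected around a low.
Converting: 13.4 m/s × 1.944 = 26.1 knots

26.1 knots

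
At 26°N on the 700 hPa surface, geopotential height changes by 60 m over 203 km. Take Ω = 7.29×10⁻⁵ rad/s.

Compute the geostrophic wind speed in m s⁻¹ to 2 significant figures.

45 m s⁻¹

Coriolis parameter at 26°N:
f = 2Ω sin φ = 2 × 7.29×10⁻⁵ × sin 26° = 6.39×10⁻⁵ s⁻¹
Height gradient: |∂Z/∂n| = 60 m / 203000 m = 2.96×10⁻⁴
On a pressure surface, geostrophic balance gives V_g = (g/f)|∂Z/∂n|:
V_g = 9.81 × 2.96×10⁻⁴ / 6.39×10⁻⁵ = 45.4 m/s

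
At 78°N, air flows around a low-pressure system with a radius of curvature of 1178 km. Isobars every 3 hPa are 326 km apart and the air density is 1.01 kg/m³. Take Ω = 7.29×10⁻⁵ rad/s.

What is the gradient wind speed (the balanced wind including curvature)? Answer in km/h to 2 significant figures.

Coriolis parameter at 78°N:
f = 2Ω sin φ = 2 × 7.29×10⁻⁵ × sin 78° = 1.43×10⁻⁴ s⁻¹
Pressure gradient: |∂P/∂n| = 300 Pa / 326000 m = 9.20×10⁻⁴ Pa/m
Geostrophic speed: V_g = |∂P/∂n|/(fρ) = 9.20×10⁻⁴/(1.43×10⁻⁴ × 1.01) = 6.39 m/s
Around a low, centrifugal force acts outward with Coriolis, so pressure-gradient force balances both:
(1/ρ)|∂P/∂n| = fV + V²/R  →  V² + fR·V − fR·V_g = 0
With fR = 1.43×10⁻⁴ × 1178×10³ m = 168 m/s:
V = [−fR + √((fR)² + 4 fR V_g)]/2 = [−168 + √(168² + 4×168×6.39)]/2 = 6.16 m/s
Subgeostrophic (V < V_g = 6.39 m/s), as expected around a low.
Converting: 6.16 m/s × 3.6 = 22 km/h

22 km/h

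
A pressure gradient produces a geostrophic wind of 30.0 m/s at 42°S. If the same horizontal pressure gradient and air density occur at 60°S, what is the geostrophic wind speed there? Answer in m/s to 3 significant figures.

With the same pressure gradient and density, V_g ∝ 1/f ∝ 1/sin φ.
V₂ = V₁ · sin φ₁ / sin φ₂ = 30.0 × sin 42° / sin 60°
V₂ = 30.0 × 0.6691/0.8660 = 23.2 m/s

23.2 m/s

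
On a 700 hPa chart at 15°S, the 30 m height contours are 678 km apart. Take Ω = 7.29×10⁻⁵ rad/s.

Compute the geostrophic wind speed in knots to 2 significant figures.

22 knots

Coriolis parameter at 15°S:
f = 2Ω sin φ = 2 × 7.29×10⁻⁵ × sin 15° = 3.77×10⁻⁵ s⁻¹
Height gradient: |∂Z/∂n| = 30 m / 678000 m = 4.42×10⁻⁵
On a pressure surface, geostrophic balance gives V_g = (g/f)|∂Z/∂n|:
V_g = 9.81 × 4.42×10⁻⁵ / 3.77×10⁻⁵ = 11.5 m/s
Converting: 11.5 m/s × 1.944 = 22 knots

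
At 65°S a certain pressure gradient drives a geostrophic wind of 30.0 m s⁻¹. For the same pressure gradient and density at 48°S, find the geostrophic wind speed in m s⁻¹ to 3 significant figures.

With the same pressure gradient and density, V_g ∝ 1/f ∝ 1/sin φ.
V₂ = V₁ · sin φ₁ / sin φ₂ = 30.0 × sin 65° / sin 48°
V₂ = 30.0 × 0.9063/0.7431 = 36.6 m s⁻¹

36.6 m s⁻¹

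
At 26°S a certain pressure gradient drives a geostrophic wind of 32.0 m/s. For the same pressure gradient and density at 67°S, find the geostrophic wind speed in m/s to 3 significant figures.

With the same pressure gradient and density, V_g ∝ 1/f ∝ 1/sin φ.
V₂ = V₁ · sin φ₁ / sin φ₂ = 32.0 × sin 26° / sin 67°
V₂ = 32.0 × 0.4384/0.9205 = 15.2 m/s

15.2 m/s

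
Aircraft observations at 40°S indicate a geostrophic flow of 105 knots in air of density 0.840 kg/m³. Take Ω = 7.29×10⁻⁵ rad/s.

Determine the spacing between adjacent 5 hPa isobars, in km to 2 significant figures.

120 km

Coriolis parameter at 40°S:
f = 2Ω sin φ = 2 × 7.29×10⁻⁵ × sin 40° = 9.37×10⁻⁵ s⁻¹
Wind speed in SI: 105 knots = 54.0 m/s
Geostrophic balance rearranged: |∂P/∂n| = f ρ V_g
|∂P/∂n| = 9.37×10⁻⁵ × 0.840 × 54.0 = 4.25×10⁻³ Pa/m
Isobar spacing: Δn = ΔP/|∂P/∂n| = 500 Pa / 4.25×10⁻³ Pa/m = 117581 m ≈ 120 km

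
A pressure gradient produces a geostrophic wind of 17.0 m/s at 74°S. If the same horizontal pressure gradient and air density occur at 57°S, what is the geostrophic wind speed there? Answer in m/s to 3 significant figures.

With the same pressure gradient and density, V_g ∝ 1/f ∝ 1/sin φ.
V₂ = V₁ · sin φ₁ / sin φ₂ = 17.0 × sin 74° / sin 57°
V₂ = 17.0 × 0.9613/0.8387 = 19.5 m/s

19.5 m/s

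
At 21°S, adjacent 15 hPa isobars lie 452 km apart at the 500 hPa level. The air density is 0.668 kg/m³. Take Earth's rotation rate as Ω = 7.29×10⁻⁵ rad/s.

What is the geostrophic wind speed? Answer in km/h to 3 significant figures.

342 km/h

Coriolis parameter at 21°S:
f = 2Ω sin φ = 2 × 7.29×10⁻⁵ × sin 21° = 5.23×10⁻⁵ s⁻¹
Pressure gradient: |∂P/∂n| = 1500 Pa / 452000 m = 3.32×10⁻³ Pa/m
Geostrophic balance (pressure-gradient force = Coriolis force):
V_g = (1/(fρ)) |∂P/∂n| = 3.32×10⁻³ / (5.23×10⁻⁵ × 0.668) = 95.1 m/s
Converting: 95.1 m/s × 3.6 = 342 km/h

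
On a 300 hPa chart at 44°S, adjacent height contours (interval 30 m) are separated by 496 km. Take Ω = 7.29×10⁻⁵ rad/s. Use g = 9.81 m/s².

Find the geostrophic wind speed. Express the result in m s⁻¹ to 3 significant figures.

Coriolis parameter at 44°S:
f = 2Ω sin φ = 2 × 7.29×10⁻⁵ × sin 44° = 1.01×10⁻⁴ s⁻¹
Height gradient: |∂Z/∂n| = 30 m / 496000 m = 6.05×10⁻⁵
On a pressure surface, geostrophic balance gives V_g = (g/f)|∂Z/∂n|:
V_g = 9.81 × 6.05×10⁻⁵ / 1.01×10⁻⁴ = 5.86 m/s

5.86 m s⁻¹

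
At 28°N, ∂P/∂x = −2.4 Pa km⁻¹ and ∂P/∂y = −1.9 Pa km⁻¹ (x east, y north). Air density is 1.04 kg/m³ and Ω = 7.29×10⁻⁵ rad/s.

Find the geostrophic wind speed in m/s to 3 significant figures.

Coriolis parameter at 28°N:
f = 2Ω sin φ = 2 × 7.29×10⁻⁵ × sin 28° = 6.84×10⁻⁵ s⁻¹
Component geostrophic relations (x east, y north):
u_g = −(1/(fρ)) ∂P/∂y,  v_g = (1/(fρ)) ∂P/∂x
u_g = −(−1.9×10⁻³)/(6.84×10⁻⁵ × 1.04) = 26.7 m/s;  v_g = (−2.4×10⁻³)/(6.84×10⁻⁵ × 1.04) = −33.7 m/s
|V_g| = √(u_g² + v_g²) = 43.0 m/s

43.0 m/s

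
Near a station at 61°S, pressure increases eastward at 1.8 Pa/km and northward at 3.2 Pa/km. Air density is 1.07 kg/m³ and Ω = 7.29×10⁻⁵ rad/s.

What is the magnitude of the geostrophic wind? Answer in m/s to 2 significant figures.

Coriolis parameter at 61°S:
f = 2Ω sin φ = 2 × 7.29×10⁻⁵ × sin 61° = 1.28×10⁻⁴ s⁻¹
In the Southern Hemisphere f is negative: f = −1.28×10⁻⁴ s⁻¹.
Component geostrophic relations (x east, y north):
u_g = −(1/(fρ)) ∂P/∂y,  v_g = (1/(fρ)) ∂P/∂x
u_g = −(3.2×10⁻³)/(−1.28×10⁻⁴ × 1.07) = 23.5 m/s;  v_g = (1.8×10⁻³)/(−1.28×10⁻⁴ × 1.07) = −13.2 m/s
|V_g| = √(u_g² + v_g²) = 26.9 m/s

27 m/s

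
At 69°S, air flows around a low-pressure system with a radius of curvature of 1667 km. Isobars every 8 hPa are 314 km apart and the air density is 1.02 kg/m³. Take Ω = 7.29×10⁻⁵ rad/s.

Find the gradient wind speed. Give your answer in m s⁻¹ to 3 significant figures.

Coriolis parameter at 69°S:
f = 2Ω sin φ = 2 × 7.29×10⁻⁵ × sin 69° = 1.36×10⁻⁴ s⁻¹
Pressure gradient: |∂P/∂n| = 800 Pa / 314000 m = 2.55×10⁻³ Pa/m
Geostrophic speed: V_g = |∂P/∂n|/(fρ) = 2.55×10⁻³/(1.36×10⁻⁴ × 1.02) = 18.4 m/s
Around a low, centrifugal force acts outward with Coriolis, so pressure-gradient force balances both:
(1/ρ)|∂P/∂n| = fV + V²/R  →  V² + fR·V − fR·V_g = 0
With fR = 1.36×10⁻⁴ × 1667×10³ m = 227 m/s:
V = [−fR + √((fR)² + 4 fR V_g)]/2 = [−227 + √(227² + 4×227×18.4)]/2 = 17.1 m/s
Subgeostrophic (V < V_g = 18.4 m/s), as expected around a low.

17.1 m s⁻¹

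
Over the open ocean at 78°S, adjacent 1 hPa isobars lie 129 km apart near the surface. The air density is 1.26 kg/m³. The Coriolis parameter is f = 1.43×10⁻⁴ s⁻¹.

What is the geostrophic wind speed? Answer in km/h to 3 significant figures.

Pressure gradient: |∂P/∂n| = 100 Pa / 129000 m = 7.75×10⁻⁴ Pa/m
Geostrophic balance (pressure-gradient force = Coriolis force):
V_g = (1/(fρ)) |∂P/∂n| = 7.75×10⁻⁴ / (1.43×10⁻⁴ × 1.26) = 4.30 m/s
Converting: 4.30 m/s × 3.6 = 15.5 km/h

15.5 km/h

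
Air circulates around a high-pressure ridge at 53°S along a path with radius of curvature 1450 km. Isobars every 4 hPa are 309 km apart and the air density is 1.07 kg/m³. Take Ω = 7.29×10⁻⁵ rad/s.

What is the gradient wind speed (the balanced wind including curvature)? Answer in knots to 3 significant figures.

21.6 knots

Coriolis parameter at 53°S:
f = 2Ω sin φ = 2 × 7.29×10⁻⁵ × sin 53° = 1.16×10⁻⁴ s⁻¹
Pressure gradient: |∂P/∂n| = 400 Pa / 309000 m = 1.29×10⁻³ Pa/m
Geostrophic speed: V_g = |∂P/∂n|/(fρ) = 1.29×10⁻³/(1.16×10⁻⁴ × 1.07) = 10.4 m/s
Around a high, pressure-gradient force acts outward with centrifugal, so Coriolis balances both:
fV = (1/ρ)|∂P/∂n| + V²/R  →  V² − fR·V + fR·V_g = 0
With fR = 1.16×10⁻⁴ × 1450×10³ m = 169 m/s:
V = [fR − √((fR)² − 4 fR V_g)]/2 = [169 − √(169² − 4×169×10.4)]/2 = 11.1 m/s
Supergeostrophic (V > V_g = 10.4 m/s), as expected around a high.
Converting: 11.1 m/s × 1.944 = 21.6 knots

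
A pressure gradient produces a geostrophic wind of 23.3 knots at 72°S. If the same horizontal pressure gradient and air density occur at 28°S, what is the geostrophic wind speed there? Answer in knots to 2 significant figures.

With the same pressure gradient and density, V_g ∝ 1/f ∝ 1/sin φ.
V₂ = V₁ · sin φ₁ / sin φ₂ = 23.3 × sin 72° / sin 28°
V₂ = 23.3 × 0.9511/0.4695 = 47 knots

47 knots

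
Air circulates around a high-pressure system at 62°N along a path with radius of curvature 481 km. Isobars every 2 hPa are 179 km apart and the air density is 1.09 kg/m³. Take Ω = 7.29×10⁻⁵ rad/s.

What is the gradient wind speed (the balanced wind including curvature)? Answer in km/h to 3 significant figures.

Coriolis parameter at 62°N:
f = 2Ω sin φ = 2 × 7.29×10⁻⁵ × sin 62° = 1.29×10⁻⁴ s⁻¹
Pressure gradient: |∂P/∂n| = 200 Pa / 179000 m = 1.12×10⁻³ Pa/m
Geostrophic speed: V_g = |∂P/∂n|/(fρ) = 1.12×10⁻³/(1.29×10⁻⁴ × 1.09) = 7.96 m/s
Around a high, pressure-gradient force acts outward with centrifugal, so Coriolis balances both:
fV = (1/ρ)|∂P/∂n| + V²/R  →  V² − fR·V + fR·V_g = 0
With fR = 1.29×10⁻⁴ × 481×10³ m = 61.9 m/s:
V = [fR − √((fR)² − 4 fR V_g)]/2 = [61.9 − √(61.9² − 4×61.9×7.96)]/2 = 9.39 m/s
Supergeostrophic (V > V_g = 7.96 m/s), as expected around a high.
Converting: 9.39 m/s × 3.6 = 33.8 km/h

33.8 km/h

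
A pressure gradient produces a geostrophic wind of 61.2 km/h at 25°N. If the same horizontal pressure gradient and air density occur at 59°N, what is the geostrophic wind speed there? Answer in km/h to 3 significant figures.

30.2 km/h

With the same pressure gradient and density, V_g ∝ 1/f ∝ 1/sin φ.
V₂ = V₁ · sin φ₁ / sin φ₂ = 61.2 × sin 25° / sin 59°
V₂ = 61.2 × 0.4226/0.8572 = 30.2 km/h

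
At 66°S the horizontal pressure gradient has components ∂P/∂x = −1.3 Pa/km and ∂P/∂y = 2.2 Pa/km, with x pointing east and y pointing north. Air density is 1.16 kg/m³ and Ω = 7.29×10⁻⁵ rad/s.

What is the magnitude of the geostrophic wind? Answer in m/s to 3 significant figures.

Coriolis parameter at 66°S:
f = 2Ω sin φ = 2 × 7.29×10⁻⁵ × sin 66° = 1.33×10⁻⁴ s⁻¹
In the Southern Hemisphere f is negative: f = −1.33×10⁻⁴ s⁻¹.
Component geostrophic relations (x east, y north):
u_g = −(1/(fρ)) ∂P/∂y,  v_g = (1/(fρ)) ∂P/∂x
u_g = −(2.2×10⁻³)/(−1.33×10⁻⁴ × 1.16) = 14.2 m/s;  v_g = (−1.3×10⁻³)/(−1.33×10⁻⁴ × 1.16) = 8.41 m/s
|V_g| = √(u_g² + v_g²) = 16.5 m/s

16.5 m/s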